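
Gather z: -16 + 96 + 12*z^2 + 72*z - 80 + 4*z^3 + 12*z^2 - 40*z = 4*z^3 + 24*z^2 + 32*z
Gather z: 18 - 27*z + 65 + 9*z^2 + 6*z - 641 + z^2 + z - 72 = 10*z^2 - 20*z - 630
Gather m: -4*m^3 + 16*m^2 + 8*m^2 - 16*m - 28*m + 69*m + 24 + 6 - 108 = -4*m^3 + 24*m^2 + 25*m - 78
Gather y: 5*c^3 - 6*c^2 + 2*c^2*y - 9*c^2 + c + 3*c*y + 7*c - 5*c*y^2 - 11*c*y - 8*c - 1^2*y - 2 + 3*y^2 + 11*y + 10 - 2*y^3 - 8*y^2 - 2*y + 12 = 5*c^3 - 15*c^2 - 2*y^3 + y^2*(-5*c - 5) + y*(2*c^2 - 8*c + 8) + 20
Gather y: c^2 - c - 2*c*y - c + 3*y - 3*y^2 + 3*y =c^2 - 2*c - 3*y^2 + y*(6 - 2*c)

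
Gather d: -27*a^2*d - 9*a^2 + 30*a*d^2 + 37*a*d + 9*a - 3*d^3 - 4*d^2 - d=-9*a^2 + 9*a - 3*d^3 + d^2*(30*a - 4) + d*(-27*a^2 + 37*a - 1)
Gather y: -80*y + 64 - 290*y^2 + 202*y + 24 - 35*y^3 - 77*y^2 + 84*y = -35*y^3 - 367*y^2 + 206*y + 88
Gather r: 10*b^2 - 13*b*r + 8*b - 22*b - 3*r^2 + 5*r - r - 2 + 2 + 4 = 10*b^2 - 14*b - 3*r^2 + r*(4 - 13*b) + 4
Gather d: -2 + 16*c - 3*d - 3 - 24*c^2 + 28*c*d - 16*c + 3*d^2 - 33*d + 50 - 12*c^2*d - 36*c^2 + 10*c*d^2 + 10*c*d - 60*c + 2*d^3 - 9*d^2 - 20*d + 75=-60*c^2 - 60*c + 2*d^3 + d^2*(10*c - 6) + d*(-12*c^2 + 38*c - 56) + 120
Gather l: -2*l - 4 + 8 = 4 - 2*l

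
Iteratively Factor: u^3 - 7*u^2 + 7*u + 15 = (u + 1)*(u^2 - 8*u + 15) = (u - 3)*(u + 1)*(u - 5)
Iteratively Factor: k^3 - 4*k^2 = (k - 4)*(k^2) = k*(k - 4)*(k)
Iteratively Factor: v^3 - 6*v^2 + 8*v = (v - 4)*(v^2 - 2*v) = (v - 4)*(v - 2)*(v)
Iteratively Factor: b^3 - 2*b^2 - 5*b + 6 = (b - 3)*(b^2 + b - 2) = (b - 3)*(b + 2)*(b - 1)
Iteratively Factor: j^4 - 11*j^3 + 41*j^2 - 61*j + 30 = (j - 2)*(j^3 - 9*j^2 + 23*j - 15) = (j - 3)*(j - 2)*(j^2 - 6*j + 5) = (j - 3)*(j - 2)*(j - 1)*(j - 5)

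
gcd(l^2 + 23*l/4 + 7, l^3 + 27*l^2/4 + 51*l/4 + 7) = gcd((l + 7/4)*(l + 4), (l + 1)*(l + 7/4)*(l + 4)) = l^2 + 23*l/4 + 7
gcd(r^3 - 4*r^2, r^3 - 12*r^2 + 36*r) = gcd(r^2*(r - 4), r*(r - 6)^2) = r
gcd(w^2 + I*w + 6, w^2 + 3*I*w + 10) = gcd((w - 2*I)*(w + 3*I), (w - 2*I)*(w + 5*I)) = w - 2*I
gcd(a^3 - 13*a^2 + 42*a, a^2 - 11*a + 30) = a - 6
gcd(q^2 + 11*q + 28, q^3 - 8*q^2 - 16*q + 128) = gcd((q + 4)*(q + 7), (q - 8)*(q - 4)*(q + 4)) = q + 4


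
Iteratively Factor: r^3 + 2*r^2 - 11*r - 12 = (r - 3)*(r^2 + 5*r + 4) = (r - 3)*(r + 1)*(r + 4)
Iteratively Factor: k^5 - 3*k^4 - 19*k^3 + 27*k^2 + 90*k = (k - 5)*(k^4 + 2*k^3 - 9*k^2 - 18*k) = (k - 5)*(k - 3)*(k^3 + 5*k^2 + 6*k) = k*(k - 5)*(k - 3)*(k^2 + 5*k + 6) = k*(k - 5)*(k - 3)*(k + 3)*(k + 2)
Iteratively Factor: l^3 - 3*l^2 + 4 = (l - 2)*(l^2 - l - 2) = (l - 2)^2*(l + 1)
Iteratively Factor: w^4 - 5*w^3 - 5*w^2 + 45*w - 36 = (w - 3)*(w^3 - 2*w^2 - 11*w + 12) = (w - 3)*(w - 1)*(w^2 - w - 12) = (w - 4)*(w - 3)*(w - 1)*(w + 3)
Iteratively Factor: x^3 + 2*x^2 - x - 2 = (x + 2)*(x^2 - 1) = (x - 1)*(x + 2)*(x + 1)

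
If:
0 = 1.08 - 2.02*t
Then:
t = 0.53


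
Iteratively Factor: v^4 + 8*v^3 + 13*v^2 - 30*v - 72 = (v - 2)*(v^3 + 10*v^2 + 33*v + 36) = (v - 2)*(v + 3)*(v^2 + 7*v + 12) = (v - 2)*(v + 3)^2*(v + 4)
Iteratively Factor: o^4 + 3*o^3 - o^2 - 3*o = (o - 1)*(o^3 + 4*o^2 + 3*o) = (o - 1)*(o + 3)*(o^2 + o) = o*(o - 1)*(o + 3)*(o + 1)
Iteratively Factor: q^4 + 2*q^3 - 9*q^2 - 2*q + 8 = (q + 1)*(q^3 + q^2 - 10*q + 8) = (q - 2)*(q + 1)*(q^2 + 3*q - 4) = (q - 2)*(q - 1)*(q + 1)*(q + 4)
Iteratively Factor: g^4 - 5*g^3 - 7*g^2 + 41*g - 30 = (g + 3)*(g^3 - 8*g^2 + 17*g - 10) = (g - 2)*(g + 3)*(g^2 - 6*g + 5) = (g - 2)*(g - 1)*(g + 3)*(g - 5)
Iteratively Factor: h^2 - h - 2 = (h + 1)*(h - 2)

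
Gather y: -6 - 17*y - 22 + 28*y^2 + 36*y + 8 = 28*y^2 + 19*y - 20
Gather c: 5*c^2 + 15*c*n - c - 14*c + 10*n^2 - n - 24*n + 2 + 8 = 5*c^2 + c*(15*n - 15) + 10*n^2 - 25*n + 10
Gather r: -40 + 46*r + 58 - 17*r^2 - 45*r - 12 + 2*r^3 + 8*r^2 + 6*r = 2*r^3 - 9*r^2 + 7*r + 6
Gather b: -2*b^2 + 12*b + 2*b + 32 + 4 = -2*b^2 + 14*b + 36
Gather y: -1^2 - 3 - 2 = -6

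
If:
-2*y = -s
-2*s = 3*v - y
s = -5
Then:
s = -5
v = 5/2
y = -5/2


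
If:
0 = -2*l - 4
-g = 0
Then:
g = 0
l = -2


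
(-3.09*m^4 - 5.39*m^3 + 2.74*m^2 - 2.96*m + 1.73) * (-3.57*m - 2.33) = 11.0313*m^5 + 26.442*m^4 + 2.7769*m^3 + 4.183*m^2 + 0.7207*m - 4.0309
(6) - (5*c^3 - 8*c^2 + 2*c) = -5*c^3 + 8*c^2 - 2*c + 6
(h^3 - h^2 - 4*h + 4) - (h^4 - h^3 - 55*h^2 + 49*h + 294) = -h^4 + 2*h^3 + 54*h^2 - 53*h - 290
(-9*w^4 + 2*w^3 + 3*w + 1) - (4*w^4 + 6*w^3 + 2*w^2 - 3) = -13*w^4 - 4*w^3 - 2*w^2 + 3*w + 4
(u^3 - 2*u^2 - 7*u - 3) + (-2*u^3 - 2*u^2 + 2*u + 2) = -u^3 - 4*u^2 - 5*u - 1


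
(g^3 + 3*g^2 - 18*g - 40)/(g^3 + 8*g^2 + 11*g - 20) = (g^2 - 2*g - 8)/(g^2 + 3*g - 4)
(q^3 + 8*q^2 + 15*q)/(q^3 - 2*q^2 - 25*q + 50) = q*(q + 3)/(q^2 - 7*q + 10)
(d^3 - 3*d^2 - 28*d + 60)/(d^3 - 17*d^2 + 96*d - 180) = (d^2 + 3*d - 10)/(d^2 - 11*d + 30)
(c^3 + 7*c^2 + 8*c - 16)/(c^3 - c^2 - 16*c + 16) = (c + 4)/(c - 4)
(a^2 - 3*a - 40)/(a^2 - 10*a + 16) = (a + 5)/(a - 2)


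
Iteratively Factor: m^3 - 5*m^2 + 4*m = (m - 1)*(m^2 - 4*m) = m*(m - 1)*(m - 4)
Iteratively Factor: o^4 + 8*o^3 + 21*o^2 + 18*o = (o + 2)*(o^3 + 6*o^2 + 9*o) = (o + 2)*(o + 3)*(o^2 + 3*o) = o*(o + 2)*(o + 3)*(o + 3)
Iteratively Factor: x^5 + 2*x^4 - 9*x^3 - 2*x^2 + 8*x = (x + 1)*(x^4 + x^3 - 10*x^2 + 8*x) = (x + 1)*(x + 4)*(x^3 - 3*x^2 + 2*x) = (x - 1)*(x + 1)*(x + 4)*(x^2 - 2*x) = x*(x - 1)*(x + 1)*(x + 4)*(x - 2)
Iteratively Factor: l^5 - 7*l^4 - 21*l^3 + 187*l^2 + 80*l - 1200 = (l - 5)*(l^4 - 2*l^3 - 31*l^2 + 32*l + 240) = (l - 5)^2*(l^3 + 3*l^2 - 16*l - 48) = (l - 5)^2*(l - 4)*(l^2 + 7*l + 12) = (l - 5)^2*(l - 4)*(l + 3)*(l + 4)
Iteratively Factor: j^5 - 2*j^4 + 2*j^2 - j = (j)*(j^4 - 2*j^3 + 2*j - 1) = j*(j + 1)*(j^3 - 3*j^2 + 3*j - 1) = j*(j - 1)*(j + 1)*(j^2 - 2*j + 1) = j*(j - 1)^2*(j + 1)*(j - 1)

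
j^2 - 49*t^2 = (j - 7*t)*(j + 7*t)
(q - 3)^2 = q^2 - 6*q + 9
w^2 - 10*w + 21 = (w - 7)*(w - 3)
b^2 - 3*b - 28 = (b - 7)*(b + 4)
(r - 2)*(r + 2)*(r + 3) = r^3 + 3*r^2 - 4*r - 12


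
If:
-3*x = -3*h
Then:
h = x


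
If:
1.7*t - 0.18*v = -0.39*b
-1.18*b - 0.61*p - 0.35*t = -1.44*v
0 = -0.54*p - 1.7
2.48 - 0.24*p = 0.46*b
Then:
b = 7.03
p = -3.15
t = -1.17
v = 4.14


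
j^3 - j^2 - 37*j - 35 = (j - 7)*(j + 1)*(j + 5)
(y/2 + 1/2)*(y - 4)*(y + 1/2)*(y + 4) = y^4/2 + 3*y^3/4 - 31*y^2/4 - 12*y - 4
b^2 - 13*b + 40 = (b - 8)*(b - 5)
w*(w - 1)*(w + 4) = w^3 + 3*w^2 - 4*w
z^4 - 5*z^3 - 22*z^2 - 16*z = z*(z - 8)*(z + 1)*(z + 2)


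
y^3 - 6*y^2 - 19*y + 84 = (y - 7)*(y - 3)*(y + 4)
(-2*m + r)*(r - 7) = -2*m*r + 14*m + r^2 - 7*r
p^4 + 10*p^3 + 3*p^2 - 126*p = p*(p - 3)*(p + 6)*(p + 7)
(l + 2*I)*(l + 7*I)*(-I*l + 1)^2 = -l^4 - 11*I*l^3 + 33*l^2 + 37*I*l - 14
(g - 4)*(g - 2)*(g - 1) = g^3 - 7*g^2 + 14*g - 8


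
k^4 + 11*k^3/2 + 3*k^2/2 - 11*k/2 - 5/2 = (k - 1)*(k + 1/2)*(k + 1)*(k + 5)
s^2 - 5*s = s*(s - 5)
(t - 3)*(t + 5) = t^2 + 2*t - 15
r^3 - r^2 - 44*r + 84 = (r - 6)*(r - 2)*(r + 7)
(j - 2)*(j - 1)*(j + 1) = j^3 - 2*j^2 - j + 2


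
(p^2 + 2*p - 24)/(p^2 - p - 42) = (p - 4)/(p - 7)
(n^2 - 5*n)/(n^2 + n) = (n - 5)/(n + 1)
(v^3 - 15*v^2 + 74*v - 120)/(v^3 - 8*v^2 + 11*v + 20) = (v - 6)/(v + 1)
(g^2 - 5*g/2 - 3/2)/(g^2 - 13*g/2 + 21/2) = (2*g + 1)/(2*g - 7)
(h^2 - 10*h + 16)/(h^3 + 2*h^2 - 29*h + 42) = (h - 8)/(h^2 + 4*h - 21)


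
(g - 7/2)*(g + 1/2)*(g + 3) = g^3 - 43*g/4 - 21/4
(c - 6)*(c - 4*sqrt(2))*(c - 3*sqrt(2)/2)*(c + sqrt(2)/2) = c^4 - 5*sqrt(2)*c^3 - 6*c^3 + 13*c^2/2 + 30*sqrt(2)*c^2 - 39*c + 6*sqrt(2)*c - 36*sqrt(2)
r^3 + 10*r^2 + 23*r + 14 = (r + 1)*(r + 2)*(r + 7)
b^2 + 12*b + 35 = (b + 5)*(b + 7)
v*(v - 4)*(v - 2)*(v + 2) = v^4 - 4*v^3 - 4*v^2 + 16*v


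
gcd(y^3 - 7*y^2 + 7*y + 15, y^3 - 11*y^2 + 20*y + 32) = y + 1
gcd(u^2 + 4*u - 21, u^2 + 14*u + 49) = u + 7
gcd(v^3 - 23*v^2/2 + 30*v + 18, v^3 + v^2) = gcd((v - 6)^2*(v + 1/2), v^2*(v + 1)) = 1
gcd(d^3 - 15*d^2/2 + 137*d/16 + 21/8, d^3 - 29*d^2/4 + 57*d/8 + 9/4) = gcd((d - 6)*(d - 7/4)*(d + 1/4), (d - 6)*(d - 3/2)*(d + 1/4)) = d^2 - 23*d/4 - 3/2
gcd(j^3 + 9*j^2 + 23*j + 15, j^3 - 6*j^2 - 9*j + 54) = j + 3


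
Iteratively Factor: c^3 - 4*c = (c + 2)*(c^2 - 2*c) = (c - 2)*(c + 2)*(c)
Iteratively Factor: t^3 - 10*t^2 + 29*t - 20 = (t - 5)*(t^2 - 5*t + 4) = (t - 5)*(t - 1)*(t - 4)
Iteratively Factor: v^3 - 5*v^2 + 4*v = (v)*(v^2 - 5*v + 4) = v*(v - 1)*(v - 4)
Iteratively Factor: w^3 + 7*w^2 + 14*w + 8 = (w + 1)*(w^2 + 6*w + 8) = (w + 1)*(w + 4)*(w + 2)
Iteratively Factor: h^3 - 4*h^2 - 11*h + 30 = (h + 3)*(h^2 - 7*h + 10) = (h - 5)*(h + 3)*(h - 2)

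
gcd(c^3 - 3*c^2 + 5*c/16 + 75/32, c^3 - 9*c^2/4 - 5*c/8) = c - 5/2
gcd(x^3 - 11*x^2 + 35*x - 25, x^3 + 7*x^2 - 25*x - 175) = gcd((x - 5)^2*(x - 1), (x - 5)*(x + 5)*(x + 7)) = x - 5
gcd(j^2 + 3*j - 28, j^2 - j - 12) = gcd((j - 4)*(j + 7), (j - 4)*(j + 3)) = j - 4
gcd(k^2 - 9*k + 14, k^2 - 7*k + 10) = k - 2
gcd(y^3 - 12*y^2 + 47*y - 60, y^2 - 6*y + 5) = y - 5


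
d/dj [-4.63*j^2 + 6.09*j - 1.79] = 6.09 - 9.26*j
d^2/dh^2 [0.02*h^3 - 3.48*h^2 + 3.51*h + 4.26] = 0.12*h - 6.96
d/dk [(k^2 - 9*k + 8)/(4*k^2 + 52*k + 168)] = (11*k^2 + 34*k - 241)/(2*(k^4 + 26*k^3 + 253*k^2 + 1092*k + 1764))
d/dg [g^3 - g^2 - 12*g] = 3*g^2 - 2*g - 12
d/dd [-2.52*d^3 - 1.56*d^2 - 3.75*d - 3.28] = -7.56*d^2 - 3.12*d - 3.75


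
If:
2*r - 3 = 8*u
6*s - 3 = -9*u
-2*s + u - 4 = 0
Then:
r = 13/2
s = -11/8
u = 5/4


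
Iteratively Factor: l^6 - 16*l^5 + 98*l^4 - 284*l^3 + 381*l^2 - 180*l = (l)*(l^5 - 16*l^4 + 98*l^3 - 284*l^2 + 381*l - 180) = l*(l - 1)*(l^4 - 15*l^3 + 83*l^2 - 201*l + 180) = l*(l - 4)*(l - 1)*(l^3 - 11*l^2 + 39*l - 45) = l*(l - 4)*(l - 3)*(l - 1)*(l^2 - 8*l + 15) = l*(l - 4)*(l - 3)^2*(l - 1)*(l - 5)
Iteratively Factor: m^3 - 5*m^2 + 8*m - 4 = (m - 2)*(m^2 - 3*m + 2) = (m - 2)*(m - 1)*(m - 2)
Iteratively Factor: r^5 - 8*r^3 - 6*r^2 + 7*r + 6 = (r - 1)*(r^4 + r^3 - 7*r^2 - 13*r - 6) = (r - 1)*(r + 1)*(r^3 - 7*r - 6) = (r - 1)*(r + 1)*(r + 2)*(r^2 - 2*r - 3) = (r - 1)*(r + 1)^2*(r + 2)*(r - 3)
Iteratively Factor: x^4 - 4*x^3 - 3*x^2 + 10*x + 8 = (x - 4)*(x^3 - 3*x - 2) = (x - 4)*(x - 2)*(x^2 + 2*x + 1) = (x - 4)*(x - 2)*(x + 1)*(x + 1)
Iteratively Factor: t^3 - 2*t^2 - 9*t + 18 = (t + 3)*(t^2 - 5*t + 6) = (t - 3)*(t + 3)*(t - 2)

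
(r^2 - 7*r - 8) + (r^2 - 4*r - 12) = 2*r^2 - 11*r - 20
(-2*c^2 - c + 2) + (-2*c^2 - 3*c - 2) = -4*c^2 - 4*c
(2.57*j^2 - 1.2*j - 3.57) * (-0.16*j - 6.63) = -0.4112*j^3 - 16.8471*j^2 + 8.5272*j + 23.6691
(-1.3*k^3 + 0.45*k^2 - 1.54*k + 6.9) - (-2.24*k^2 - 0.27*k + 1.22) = -1.3*k^3 + 2.69*k^2 - 1.27*k + 5.68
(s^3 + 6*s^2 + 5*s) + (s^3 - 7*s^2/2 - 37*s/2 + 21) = 2*s^3 + 5*s^2/2 - 27*s/2 + 21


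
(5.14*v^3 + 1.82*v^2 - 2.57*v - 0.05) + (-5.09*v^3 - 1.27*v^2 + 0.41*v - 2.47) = 0.0499999999999998*v^3 + 0.55*v^2 - 2.16*v - 2.52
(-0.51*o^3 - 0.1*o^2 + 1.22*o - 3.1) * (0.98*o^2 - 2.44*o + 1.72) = -0.4998*o^5 + 1.1464*o^4 + 0.5624*o^3 - 6.1868*o^2 + 9.6624*o - 5.332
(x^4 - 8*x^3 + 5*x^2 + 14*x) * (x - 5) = x^5 - 13*x^4 + 45*x^3 - 11*x^2 - 70*x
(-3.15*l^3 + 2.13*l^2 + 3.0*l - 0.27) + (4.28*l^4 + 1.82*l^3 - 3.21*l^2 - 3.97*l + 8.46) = 4.28*l^4 - 1.33*l^3 - 1.08*l^2 - 0.97*l + 8.19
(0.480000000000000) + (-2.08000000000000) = -1.60000000000000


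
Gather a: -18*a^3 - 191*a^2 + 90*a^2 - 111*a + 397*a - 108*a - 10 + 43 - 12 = -18*a^3 - 101*a^2 + 178*a + 21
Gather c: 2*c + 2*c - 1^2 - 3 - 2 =4*c - 6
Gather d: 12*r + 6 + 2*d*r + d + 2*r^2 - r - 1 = d*(2*r + 1) + 2*r^2 + 11*r + 5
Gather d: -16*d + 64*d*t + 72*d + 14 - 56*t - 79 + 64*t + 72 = d*(64*t + 56) + 8*t + 7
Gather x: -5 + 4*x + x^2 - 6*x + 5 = x^2 - 2*x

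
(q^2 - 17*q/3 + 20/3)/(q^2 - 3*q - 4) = (q - 5/3)/(q + 1)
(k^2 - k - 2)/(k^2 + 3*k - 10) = (k + 1)/(k + 5)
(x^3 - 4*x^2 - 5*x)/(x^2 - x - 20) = x*(x + 1)/(x + 4)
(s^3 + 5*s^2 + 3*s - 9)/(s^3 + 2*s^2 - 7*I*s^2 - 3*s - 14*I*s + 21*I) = (s + 3)/(s - 7*I)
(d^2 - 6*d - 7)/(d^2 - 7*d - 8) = (d - 7)/(d - 8)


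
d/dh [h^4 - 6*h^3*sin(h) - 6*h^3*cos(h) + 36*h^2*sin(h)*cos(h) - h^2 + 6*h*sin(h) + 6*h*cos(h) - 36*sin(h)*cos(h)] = -6*sqrt(2)*h^3*cos(h + pi/4) + 4*h^3 - 18*sqrt(2)*h^2*sin(h + pi/4) + 36*h^2*cos(2*h) + 36*h*sin(2*h) + 6*sqrt(2)*h*cos(h + pi/4) - 2*h + 6*sqrt(2)*sin(h + pi/4) - 36*cos(2*h)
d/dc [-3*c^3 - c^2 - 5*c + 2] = -9*c^2 - 2*c - 5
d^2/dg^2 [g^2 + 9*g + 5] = 2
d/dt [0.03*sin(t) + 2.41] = 0.03*cos(t)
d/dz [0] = 0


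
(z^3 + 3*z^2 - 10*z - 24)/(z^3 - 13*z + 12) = (z + 2)/(z - 1)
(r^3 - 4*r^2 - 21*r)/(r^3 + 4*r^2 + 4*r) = (r^2 - 4*r - 21)/(r^2 + 4*r + 4)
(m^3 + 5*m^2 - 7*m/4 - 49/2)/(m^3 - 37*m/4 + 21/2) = (2*m + 7)/(2*m - 3)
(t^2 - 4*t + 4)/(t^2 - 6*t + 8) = (t - 2)/(t - 4)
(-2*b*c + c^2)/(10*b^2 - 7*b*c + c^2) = -c/(5*b - c)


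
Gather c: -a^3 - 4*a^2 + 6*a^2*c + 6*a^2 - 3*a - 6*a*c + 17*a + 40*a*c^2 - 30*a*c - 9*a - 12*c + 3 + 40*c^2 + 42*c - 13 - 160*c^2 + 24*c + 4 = -a^3 + 2*a^2 + 5*a + c^2*(40*a - 120) + c*(6*a^2 - 36*a + 54) - 6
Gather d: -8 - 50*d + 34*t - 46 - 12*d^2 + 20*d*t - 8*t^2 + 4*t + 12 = -12*d^2 + d*(20*t - 50) - 8*t^2 + 38*t - 42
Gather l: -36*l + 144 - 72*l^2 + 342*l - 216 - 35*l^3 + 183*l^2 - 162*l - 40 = -35*l^3 + 111*l^2 + 144*l - 112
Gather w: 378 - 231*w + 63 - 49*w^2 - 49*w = -49*w^2 - 280*w + 441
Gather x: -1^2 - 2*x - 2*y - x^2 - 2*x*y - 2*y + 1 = -x^2 + x*(-2*y - 2) - 4*y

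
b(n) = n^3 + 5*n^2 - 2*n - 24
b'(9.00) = 331.00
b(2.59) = 21.73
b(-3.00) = 0.00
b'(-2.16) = -9.60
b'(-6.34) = 55.19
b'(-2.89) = -5.84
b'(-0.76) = -7.87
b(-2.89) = -0.60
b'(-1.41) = -10.14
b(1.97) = -0.89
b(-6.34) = -65.18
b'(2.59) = 44.02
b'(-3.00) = -5.00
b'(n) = 3*n^2 + 10*n - 2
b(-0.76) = -20.03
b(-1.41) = -14.04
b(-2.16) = -6.43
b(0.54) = -23.46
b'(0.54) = 4.27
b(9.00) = 1092.00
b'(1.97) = 29.34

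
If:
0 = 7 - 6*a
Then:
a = 7/6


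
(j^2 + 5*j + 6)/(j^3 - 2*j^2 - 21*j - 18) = (j + 2)/(j^2 - 5*j - 6)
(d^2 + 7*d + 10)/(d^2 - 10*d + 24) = (d^2 + 7*d + 10)/(d^2 - 10*d + 24)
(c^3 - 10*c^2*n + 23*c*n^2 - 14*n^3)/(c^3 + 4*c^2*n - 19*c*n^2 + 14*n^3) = (c - 7*n)/(c + 7*n)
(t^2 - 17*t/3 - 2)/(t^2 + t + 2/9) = 3*(t - 6)/(3*t + 2)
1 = 1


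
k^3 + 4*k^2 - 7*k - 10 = (k - 2)*(k + 1)*(k + 5)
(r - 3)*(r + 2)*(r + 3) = r^3 + 2*r^2 - 9*r - 18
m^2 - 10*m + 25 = (m - 5)^2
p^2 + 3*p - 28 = (p - 4)*(p + 7)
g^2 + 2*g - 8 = (g - 2)*(g + 4)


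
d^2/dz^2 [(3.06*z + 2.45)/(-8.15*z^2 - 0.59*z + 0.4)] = (-(3.06*z + 2.45)*(16.3*z + 0.59)*(32.6*z + 1.18) + (149.634*z + 43.5458)*(8.15*z^2 + 0.59*z - 0.4))/(8.15*z^2 + 0.59*z - 0.4)^3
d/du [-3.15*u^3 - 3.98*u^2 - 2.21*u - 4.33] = -9.45*u^2 - 7.96*u - 2.21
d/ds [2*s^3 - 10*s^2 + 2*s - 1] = 6*s^2 - 20*s + 2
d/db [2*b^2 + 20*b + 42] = 4*b + 20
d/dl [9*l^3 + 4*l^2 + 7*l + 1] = 27*l^2 + 8*l + 7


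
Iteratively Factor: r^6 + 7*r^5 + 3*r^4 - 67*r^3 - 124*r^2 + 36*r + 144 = (r - 3)*(r^5 + 10*r^4 + 33*r^3 + 32*r^2 - 28*r - 48) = (r - 3)*(r + 2)*(r^4 + 8*r^3 + 17*r^2 - 2*r - 24) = (r - 3)*(r + 2)^2*(r^3 + 6*r^2 + 5*r - 12) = (r - 3)*(r - 1)*(r + 2)^2*(r^2 + 7*r + 12) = (r - 3)*(r - 1)*(r + 2)^2*(r + 3)*(r + 4)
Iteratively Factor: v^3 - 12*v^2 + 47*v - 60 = (v - 3)*(v^2 - 9*v + 20) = (v - 5)*(v - 3)*(v - 4)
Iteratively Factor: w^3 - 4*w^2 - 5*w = (w + 1)*(w^2 - 5*w) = (w - 5)*(w + 1)*(w)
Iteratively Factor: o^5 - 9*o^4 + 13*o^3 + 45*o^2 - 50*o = (o + 2)*(o^4 - 11*o^3 + 35*o^2 - 25*o) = (o - 5)*(o + 2)*(o^3 - 6*o^2 + 5*o) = (o - 5)*(o - 1)*(o + 2)*(o^2 - 5*o) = o*(o - 5)*(o - 1)*(o + 2)*(o - 5)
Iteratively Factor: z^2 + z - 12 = (z - 3)*(z + 4)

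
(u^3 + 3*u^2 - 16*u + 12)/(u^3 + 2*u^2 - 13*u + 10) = (u + 6)/(u + 5)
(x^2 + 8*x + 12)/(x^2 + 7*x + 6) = (x + 2)/(x + 1)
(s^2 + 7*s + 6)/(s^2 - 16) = (s^2 + 7*s + 6)/(s^2 - 16)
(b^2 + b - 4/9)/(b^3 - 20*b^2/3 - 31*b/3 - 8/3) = (-9*b^2 - 9*b + 4)/(3*(-3*b^3 + 20*b^2 + 31*b + 8))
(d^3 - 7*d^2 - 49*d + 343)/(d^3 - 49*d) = (d - 7)/d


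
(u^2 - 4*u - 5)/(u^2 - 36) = (u^2 - 4*u - 5)/(u^2 - 36)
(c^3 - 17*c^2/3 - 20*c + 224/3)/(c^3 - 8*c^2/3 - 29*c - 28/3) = (3*c - 8)/(3*c + 1)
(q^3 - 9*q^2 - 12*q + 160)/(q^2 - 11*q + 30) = (q^2 - 4*q - 32)/(q - 6)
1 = 1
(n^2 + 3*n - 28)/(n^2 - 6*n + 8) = (n + 7)/(n - 2)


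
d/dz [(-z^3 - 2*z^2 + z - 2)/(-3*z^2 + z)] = (3*z^4 - 2*z^3 + z^2 - 12*z + 2)/(z^2*(9*z^2 - 6*z + 1))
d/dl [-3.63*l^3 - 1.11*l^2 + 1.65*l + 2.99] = -10.89*l^2 - 2.22*l + 1.65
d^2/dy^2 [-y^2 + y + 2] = -2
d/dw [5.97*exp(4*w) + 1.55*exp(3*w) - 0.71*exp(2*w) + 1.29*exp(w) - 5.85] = (23.88*exp(3*w) + 4.65*exp(2*w) - 1.42*exp(w) + 1.29)*exp(w)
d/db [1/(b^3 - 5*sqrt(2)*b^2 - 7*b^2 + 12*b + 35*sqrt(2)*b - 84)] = (-3*b^2 + 14*b + 10*sqrt(2)*b - 35*sqrt(2) - 12)/(b^3 - 5*sqrt(2)*b^2 - 7*b^2 + 12*b + 35*sqrt(2)*b - 84)^2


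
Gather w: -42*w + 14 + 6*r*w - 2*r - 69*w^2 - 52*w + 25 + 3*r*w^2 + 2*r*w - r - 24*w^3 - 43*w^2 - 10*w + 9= -3*r - 24*w^3 + w^2*(3*r - 112) + w*(8*r - 104) + 48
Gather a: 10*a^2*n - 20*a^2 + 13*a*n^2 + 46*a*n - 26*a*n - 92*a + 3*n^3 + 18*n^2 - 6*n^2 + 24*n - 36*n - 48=a^2*(10*n - 20) + a*(13*n^2 + 20*n - 92) + 3*n^3 + 12*n^2 - 12*n - 48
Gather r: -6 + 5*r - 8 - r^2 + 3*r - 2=-r^2 + 8*r - 16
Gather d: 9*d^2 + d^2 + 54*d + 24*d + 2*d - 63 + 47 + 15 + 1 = 10*d^2 + 80*d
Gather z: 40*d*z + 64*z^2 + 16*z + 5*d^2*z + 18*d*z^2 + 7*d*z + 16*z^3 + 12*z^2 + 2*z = 16*z^3 + z^2*(18*d + 76) + z*(5*d^2 + 47*d + 18)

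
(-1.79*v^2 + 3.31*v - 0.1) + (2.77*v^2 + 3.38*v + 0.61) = 0.98*v^2 + 6.69*v + 0.51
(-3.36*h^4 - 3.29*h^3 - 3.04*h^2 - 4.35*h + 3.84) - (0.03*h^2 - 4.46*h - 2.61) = -3.36*h^4 - 3.29*h^3 - 3.07*h^2 + 0.11*h + 6.45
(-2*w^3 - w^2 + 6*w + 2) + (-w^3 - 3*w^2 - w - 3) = -3*w^3 - 4*w^2 + 5*w - 1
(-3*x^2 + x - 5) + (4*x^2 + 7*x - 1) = x^2 + 8*x - 6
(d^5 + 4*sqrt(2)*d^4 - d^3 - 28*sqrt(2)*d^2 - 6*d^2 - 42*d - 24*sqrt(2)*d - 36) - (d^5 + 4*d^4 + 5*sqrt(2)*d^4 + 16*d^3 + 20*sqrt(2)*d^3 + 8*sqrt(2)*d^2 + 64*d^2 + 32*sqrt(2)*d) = -4*d^4 - sqrt(2)*d^4 - 20*sqrt(2)*d^3 - 17*d^3 - 70*d^2 - 36*sqrt(2)*d^2 - 56*sqrt(2)*d - 42*d - 36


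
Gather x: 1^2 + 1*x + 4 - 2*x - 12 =-x - 7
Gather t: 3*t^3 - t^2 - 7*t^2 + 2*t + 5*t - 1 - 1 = 3*t^3 - 8*t^2 + 7*t - 2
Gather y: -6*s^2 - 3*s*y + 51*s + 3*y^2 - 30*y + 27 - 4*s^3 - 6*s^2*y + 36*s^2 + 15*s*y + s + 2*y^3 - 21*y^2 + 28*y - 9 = -4*s^3 + 30*s^2 + 52*s + 2*y^3 - 18*y^2 + y*(-6*s^2 + 12*s - 2) + 18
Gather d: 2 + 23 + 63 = 88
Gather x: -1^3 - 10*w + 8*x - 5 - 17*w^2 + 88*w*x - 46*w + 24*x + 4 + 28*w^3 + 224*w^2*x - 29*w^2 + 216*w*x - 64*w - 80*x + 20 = 28*w^3 - 46*w^2 - 120*w + x*(224*w^2 + 304*w - 48) + 18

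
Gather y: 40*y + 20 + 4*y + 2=44*y + 22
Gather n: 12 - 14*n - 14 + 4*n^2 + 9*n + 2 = 4*n^2 - 5*n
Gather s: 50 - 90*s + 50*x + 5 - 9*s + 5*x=-99*s + 55*x + 55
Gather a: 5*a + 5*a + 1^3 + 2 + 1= 10*a + 4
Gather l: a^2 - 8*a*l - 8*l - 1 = a^2 + l*(-8*a - 8) - 1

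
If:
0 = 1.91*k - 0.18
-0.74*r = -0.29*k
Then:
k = 0.09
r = 0.04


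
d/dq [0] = 0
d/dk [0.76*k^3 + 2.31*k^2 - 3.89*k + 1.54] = 2.28*k^2 + 4.62*k - 3.89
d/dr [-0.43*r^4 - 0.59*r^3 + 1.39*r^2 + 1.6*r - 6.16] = -1.72*r^3 - 1.77*r^2 + 2.78*r + 1.6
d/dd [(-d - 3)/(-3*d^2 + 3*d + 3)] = (d^2 - d - (d + 3)*(2*d - 1) - 1)/(3*(-d^2 + d + 1)^2)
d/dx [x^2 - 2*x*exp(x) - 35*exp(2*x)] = -2*x*exp(x) + 2*x - 70*exp(2*x) - 2*exp(x)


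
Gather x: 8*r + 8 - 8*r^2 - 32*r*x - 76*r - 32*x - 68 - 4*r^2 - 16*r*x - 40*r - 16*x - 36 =-12*r^2 - 108*r + x*(-48*r - 48) - 96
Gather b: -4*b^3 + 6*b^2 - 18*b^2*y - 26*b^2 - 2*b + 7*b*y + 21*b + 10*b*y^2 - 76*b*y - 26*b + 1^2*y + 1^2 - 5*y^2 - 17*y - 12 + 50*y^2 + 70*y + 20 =-4*b^3 + b^2*(-18*y - 20) + b*(10*y^2 - 69*y - 7) + 45*y^2 + 54*y + 9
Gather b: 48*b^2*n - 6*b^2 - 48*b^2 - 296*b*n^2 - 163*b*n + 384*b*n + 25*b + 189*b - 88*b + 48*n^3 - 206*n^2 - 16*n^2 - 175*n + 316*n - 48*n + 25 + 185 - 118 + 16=b^2*(48*n - 54) + b*(-296*n^2 + 221*n + 126) + 48*n^3 - 222*n^2 + 93*n + 108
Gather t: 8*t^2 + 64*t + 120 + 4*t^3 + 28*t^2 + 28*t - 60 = 4*t^3 + 36*t^2 + 92*t + 60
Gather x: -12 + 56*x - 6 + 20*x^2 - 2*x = 20*x^2 + 54*x - 18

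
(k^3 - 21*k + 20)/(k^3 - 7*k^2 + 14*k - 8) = (k + 5)/(k - 2)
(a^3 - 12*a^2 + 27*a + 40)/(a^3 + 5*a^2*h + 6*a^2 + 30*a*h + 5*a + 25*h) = (a^2 - 13*a + 40)/(a^2 + 5*a*h + 5*a + 25*h)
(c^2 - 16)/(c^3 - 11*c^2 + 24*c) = (c^2 - 16)/(c*(c^2 - 11*c + 24))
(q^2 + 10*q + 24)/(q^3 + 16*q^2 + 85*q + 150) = (q + 4)/(q^2 + 10*q + 25)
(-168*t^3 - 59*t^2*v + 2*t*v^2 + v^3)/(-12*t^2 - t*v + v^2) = (56*t^2 + t*v - v^2)/(4*t - v)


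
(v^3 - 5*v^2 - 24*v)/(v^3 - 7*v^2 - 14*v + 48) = v/(v - 2)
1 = 1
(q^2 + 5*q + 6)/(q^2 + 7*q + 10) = (q + 3)/(q + 5)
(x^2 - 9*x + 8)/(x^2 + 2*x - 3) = (x - 8)/(x + 3)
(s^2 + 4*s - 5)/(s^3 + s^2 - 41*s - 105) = (s - 1)/(s^2 - 4*s - 21)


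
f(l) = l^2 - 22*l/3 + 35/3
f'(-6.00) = -19.33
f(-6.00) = 91.67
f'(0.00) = -7.33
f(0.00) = 11.67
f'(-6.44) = -20.21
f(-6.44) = 100.37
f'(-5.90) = -19.13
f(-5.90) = 89.74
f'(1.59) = -4.15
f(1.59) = 2.53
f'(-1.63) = -10.59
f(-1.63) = 26.28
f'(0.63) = -6.07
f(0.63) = 7.44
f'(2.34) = -2.65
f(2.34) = -0.02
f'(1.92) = -3.49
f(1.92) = 1.27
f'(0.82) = -5.69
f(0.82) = 6.33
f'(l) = 2*l - 22/3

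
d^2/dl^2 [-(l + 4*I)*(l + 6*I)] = -2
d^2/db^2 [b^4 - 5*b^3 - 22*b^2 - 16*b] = 12*b^2 - 30*b - 44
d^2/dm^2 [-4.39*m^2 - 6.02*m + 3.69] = -8.78000000000000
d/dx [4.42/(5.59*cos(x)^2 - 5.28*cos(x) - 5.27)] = (49.4156*cos(x) - 23.3376)*sin(x)/(-5.59*cos(x)^2 + 5.28*cos(x) + 5.27)^2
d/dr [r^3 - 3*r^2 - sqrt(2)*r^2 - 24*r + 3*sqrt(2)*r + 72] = 3*r^2 - 6*r - 2*sqrt(2)*r - 24 + 3*sqrt(2)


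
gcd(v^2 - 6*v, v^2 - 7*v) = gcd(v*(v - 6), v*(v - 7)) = v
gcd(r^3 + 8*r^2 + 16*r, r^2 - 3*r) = r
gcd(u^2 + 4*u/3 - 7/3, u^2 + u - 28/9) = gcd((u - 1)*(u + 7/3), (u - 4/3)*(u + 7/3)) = u + 7/3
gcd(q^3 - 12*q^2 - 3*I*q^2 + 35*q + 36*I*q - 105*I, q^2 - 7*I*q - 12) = q - 3*I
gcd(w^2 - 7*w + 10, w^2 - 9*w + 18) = 1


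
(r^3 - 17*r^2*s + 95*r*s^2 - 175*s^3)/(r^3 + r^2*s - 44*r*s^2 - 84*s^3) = (r^2 - 10*r*s + 25*s^2)/(r^2 + 8*r*s + 12*s^2)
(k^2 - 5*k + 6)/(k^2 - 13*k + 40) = (k^2 - 5*k + 6)/(k^2 - 13*k + 40)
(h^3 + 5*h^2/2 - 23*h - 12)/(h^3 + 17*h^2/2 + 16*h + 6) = (h - 4)/(h + 2)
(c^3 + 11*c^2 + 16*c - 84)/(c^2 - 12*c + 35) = (c^3 + 11*c^2 + 16*c - 84)/(c^2 - 12*c + 35)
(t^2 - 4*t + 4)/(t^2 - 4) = (t - 2)/(t + 2)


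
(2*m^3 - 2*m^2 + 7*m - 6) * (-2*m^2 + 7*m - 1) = -4*m^5 + 18*m^4 - 30*m^3 + 63*m^2 - 49*m + 6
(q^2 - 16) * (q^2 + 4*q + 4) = q^4 + 4*q^3 - 12*q^2 - 64*q - 64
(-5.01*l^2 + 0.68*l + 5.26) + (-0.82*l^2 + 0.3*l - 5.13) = -5.83*l^2 + 0.98*l + 0.13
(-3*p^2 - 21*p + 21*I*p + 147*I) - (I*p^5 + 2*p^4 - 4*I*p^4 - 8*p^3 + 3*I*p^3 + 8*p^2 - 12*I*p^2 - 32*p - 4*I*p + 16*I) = -I*p^5 - 2*p^4 + 4*I*p^4 + 8*p^3 - 3*I*p^3 - 11*p^2 + 12*I*p^2 + 11*p + 25*I*p + 131*I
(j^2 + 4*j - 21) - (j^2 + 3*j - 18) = j - 3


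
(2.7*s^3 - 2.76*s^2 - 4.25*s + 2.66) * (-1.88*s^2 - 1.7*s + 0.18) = -5.076*s^5 + 0.5988*s^4 + 13.168*s^3 + 1.7274*s^2 - 5.287*s + 0.4788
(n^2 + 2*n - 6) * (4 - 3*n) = -3*n^3 - 2*n^2 + 26*n - 24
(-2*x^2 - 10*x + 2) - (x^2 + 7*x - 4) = -3*x^2 - 17*x + 6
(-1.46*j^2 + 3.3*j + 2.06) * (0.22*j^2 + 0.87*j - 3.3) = -0.3212*j^4 - 0.5442*j^3 + 8.1422*j^2 - 9.0978*j - 6.798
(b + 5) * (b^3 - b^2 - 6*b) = b^4 + 4*b^3 - 11*b^2 - 30*b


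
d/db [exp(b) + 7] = exp(b)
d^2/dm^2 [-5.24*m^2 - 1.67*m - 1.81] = -10.4800000000000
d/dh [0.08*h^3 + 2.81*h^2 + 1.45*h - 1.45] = 0.24*h^2 + 5.62*h + 1.45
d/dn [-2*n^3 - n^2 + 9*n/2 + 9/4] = -6*n^2 - 2*n + 9/2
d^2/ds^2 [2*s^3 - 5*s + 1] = 12*s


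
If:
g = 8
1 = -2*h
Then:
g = 8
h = -1/2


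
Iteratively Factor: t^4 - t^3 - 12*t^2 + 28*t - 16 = (t - 2)*(t^3 + t^2 - 10*t + 8) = (t - 2)*(t - 1)*(t^2 + 2*t - 8) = (t - 2)*(t - 1)*(t + 4)*(t - 2)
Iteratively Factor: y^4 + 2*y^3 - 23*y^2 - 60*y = (y - 5)*(y^3 + 7*y^2 + 12*y) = y*(y - 5)*(y^2 + 7*y + 12) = y*(y - 5)*(y + 4)*(y + 3)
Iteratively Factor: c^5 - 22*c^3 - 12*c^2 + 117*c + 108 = (c - 4)*(c^4 + 4*c^3 - 6*c^2 - 36*c - 27) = (c - 4)*(c + 3)*(c^3 + c^2 - 9*c - 9) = (c - 4)*(c + 3)^2*(c^2 - 2*c - 3) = (c - 4)*(c + 1)*(c + 3)^2*(c - 3)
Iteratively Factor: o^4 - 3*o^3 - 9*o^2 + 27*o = (o + 3)*(o^3 - 6*o^2 + 9*o) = (o - 3)*(o + 3)*(o^2 - 3*o) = o*(o - 3)*(o + 3)*(o - 3)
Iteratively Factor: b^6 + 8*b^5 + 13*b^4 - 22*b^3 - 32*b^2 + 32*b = (b)*(b^5 + 8*b^4 + 13*b^3 - 22*b^2 - 32*b + 32) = b*(b + 4)*(b^4 + 4*b^3 - 3*b^2 - 10*b + 8) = b*(b - 1)*(b + 4)*(b^3 + 5*b^2 + 2*b - 8) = b*(b - 1)^2*(b + 4)*(b^2 + 6*b + 8) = b*(b - 1)^2*(b + 2)*(b + 4)*(b + 4)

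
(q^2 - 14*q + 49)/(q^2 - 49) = (q - 7)/(q + 7)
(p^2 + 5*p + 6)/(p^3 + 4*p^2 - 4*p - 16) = (p + 3)/(p^2 + 2*p - 8)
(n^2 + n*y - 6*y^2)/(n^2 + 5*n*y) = (n^2 + n*y - 6*y^2)/(n*(n + 5*y))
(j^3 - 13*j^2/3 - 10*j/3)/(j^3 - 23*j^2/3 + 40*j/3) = (3*j + 2)/(3*j - 8)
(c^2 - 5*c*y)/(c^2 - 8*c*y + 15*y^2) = c/(c - 3*y)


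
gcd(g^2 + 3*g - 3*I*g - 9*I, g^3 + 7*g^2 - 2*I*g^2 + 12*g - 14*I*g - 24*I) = g + 3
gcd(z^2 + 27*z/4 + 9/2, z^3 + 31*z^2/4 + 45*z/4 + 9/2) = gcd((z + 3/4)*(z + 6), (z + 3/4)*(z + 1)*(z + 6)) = z^2 + 27*z/4 + 9/2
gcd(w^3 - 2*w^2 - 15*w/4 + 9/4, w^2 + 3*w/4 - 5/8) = w - 1/2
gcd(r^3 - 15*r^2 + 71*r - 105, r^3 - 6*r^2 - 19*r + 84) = r^2 - 10*r + 21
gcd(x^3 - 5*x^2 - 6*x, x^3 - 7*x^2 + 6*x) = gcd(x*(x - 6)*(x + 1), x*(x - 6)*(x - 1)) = x^2 - 6*x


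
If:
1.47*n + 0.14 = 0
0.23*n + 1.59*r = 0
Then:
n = -0.10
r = 0.01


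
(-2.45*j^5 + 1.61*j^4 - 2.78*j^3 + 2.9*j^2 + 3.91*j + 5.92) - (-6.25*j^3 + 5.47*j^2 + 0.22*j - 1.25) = -2.45*j^5 + 1.61*j^4 + 3.47*j^3 - 2.57*j^2 + 3.69*j + 7.17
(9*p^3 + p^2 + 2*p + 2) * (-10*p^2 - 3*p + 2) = -90*p^5 - 37*p^4 - 5*p^3 - 24*p^2 - 2*p + 4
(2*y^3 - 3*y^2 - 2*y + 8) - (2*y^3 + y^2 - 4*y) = -4*y^2 + 2*y + 8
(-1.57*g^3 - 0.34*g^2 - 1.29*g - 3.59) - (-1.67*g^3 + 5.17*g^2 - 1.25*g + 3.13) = 0.0999999999999999*g^3 - 5.51*g^2 - 0.04*g - 6.72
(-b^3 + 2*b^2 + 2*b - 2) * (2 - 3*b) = 3*b^4 - 8*b^3 - 2*b^2 + 10*b - 4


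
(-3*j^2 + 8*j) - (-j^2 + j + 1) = -2*j^2 + 7*j - 1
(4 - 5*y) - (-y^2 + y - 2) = y^2 - 6*y + 6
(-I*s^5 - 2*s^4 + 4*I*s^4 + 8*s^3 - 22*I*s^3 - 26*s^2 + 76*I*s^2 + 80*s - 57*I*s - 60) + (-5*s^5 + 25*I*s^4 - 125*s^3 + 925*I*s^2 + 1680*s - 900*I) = -5*s^5 - I*s^5 - 2*s^4 + 29*I*s^4 - 117*s^3 - 22*I*s^3 - 26*s^2 + 1001*I*s^2 + 1760*s - 57*I*s - 60 - 900*I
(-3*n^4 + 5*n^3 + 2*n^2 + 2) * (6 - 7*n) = 21*n^5 - 53*n^4 + 16*n^3 + 12*n^2 - 14*n + 12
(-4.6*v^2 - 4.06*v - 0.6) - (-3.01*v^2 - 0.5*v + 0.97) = -1.59*v^2 - 3.56*v - 1.57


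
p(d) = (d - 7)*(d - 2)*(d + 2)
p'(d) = (d - 7)*(d - 2) + (d - 7)*(d + 2) + (d - 2)*(d + 2)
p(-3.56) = -91.59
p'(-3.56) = 83.86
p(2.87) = -17.50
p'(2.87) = -19.47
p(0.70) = 22.11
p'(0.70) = -12.33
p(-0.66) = 27.30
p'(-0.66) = 6.55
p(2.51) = -10.33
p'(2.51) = -20.24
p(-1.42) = 16.70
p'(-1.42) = 21.93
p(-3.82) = -114.61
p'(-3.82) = 93.26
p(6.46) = -20.38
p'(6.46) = 30.75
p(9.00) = 154.00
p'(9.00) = 113.00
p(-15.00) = -4862.00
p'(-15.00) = 881.00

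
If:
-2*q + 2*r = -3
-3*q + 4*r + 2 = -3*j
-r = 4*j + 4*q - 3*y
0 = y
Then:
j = 37/22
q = -23/22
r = -28/11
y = 0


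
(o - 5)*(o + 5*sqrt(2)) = o^2 - 5*o + 5*sqrt(2)*o - 25*sqrt(2)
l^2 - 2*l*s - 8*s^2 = (l - 4*s)*(l + 2*s)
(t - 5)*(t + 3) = t^2 - 2*t - 15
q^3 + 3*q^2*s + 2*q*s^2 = q*(q + s)*(q + 2*s)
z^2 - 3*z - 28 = (z - 7)*(z + 4)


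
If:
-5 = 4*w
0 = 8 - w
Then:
No Solution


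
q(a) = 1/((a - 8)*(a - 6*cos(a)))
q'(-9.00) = -0.00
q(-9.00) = 0.02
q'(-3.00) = 0.00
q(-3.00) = -0.03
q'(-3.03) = 0.00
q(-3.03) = -0.03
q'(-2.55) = -0.04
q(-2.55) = -0.04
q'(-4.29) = 0.16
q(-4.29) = 0.04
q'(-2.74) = -0.02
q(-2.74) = -0.03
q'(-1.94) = -9.16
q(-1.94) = -0.45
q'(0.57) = 0.03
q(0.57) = 0.03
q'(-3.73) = 0.23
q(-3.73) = -0.07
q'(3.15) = -0.00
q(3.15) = -0.02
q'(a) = (-6*sin(a) - 1)/((a - 8)*(a - 6*cos(a))^2) - 1/((a - 8)^2*(a - 6*cos(a)))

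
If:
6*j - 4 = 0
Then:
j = 2/3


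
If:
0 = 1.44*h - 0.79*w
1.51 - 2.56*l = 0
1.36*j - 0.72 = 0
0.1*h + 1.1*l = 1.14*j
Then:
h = -0.45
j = 0.53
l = 0.59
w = -0.83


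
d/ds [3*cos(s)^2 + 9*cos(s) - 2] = -3*(2*cos(s) + 3)*sin(s)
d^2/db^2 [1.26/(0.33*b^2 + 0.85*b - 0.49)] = (-0.274428*b^2 - 0.70686*b + 1.26*(0.66*b + 0.85)*(1.32*b + 1.7) + 0.407484)/(0.33*b^2 + 0.85*b - 0.49)^3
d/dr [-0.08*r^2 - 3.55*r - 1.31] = -0.16*r - 3.55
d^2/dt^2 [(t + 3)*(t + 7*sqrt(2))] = 2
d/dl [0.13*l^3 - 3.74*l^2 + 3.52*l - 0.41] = 0.39*l^2 - 7.48*l + 3.52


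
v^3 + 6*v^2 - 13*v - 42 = (v - 3)*(v + 2)*(v + 7)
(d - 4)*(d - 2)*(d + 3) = d^3 - 3*d^2 - 10*d + 24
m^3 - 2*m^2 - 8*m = m*(m - 4)*(m + 2)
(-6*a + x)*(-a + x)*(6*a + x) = 36*a^3 - 36*a^2*x - a*x^2 + x^3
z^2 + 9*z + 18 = (z + 3)*(z + 6)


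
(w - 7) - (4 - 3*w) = 4*w - 11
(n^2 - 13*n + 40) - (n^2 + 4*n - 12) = 52 - 17*n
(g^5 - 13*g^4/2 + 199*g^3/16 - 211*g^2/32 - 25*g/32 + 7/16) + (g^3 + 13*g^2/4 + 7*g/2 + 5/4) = g^5 - 13*g^4/2 + 215*g^3/16 - 107*g^2/32 + 87*g/32 + 27/16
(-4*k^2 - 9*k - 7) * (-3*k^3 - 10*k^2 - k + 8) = 12*k^5 + 67*k^4 + 115*k^3 + 47*k^2 - 65*k - 56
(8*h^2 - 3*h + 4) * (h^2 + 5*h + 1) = 8*h^4 + 37*h^3 - 3*h^2 + 17*h + 4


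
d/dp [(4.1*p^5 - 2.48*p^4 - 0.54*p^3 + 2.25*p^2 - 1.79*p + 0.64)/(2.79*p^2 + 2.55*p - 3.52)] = (34.317*p^6 + 27.9816*p^5 - 92.6386*p^4 + 32.1644*p^3 + 16.434*p^2 - 19.4112*p + 4.6688)/(7.7841*p^4 + 14.229*p^3 - 13.1391*p^2 - 17.952*p + 12.3904)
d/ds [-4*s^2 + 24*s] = 24 - 8*s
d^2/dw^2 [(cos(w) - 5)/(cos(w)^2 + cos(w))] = (2*(cos(w) - 5)*(2*cos(w) + 1)^2*sin(w)^2 - (cos(w) + 1)^2*cos(w)^3 + (cos(w) + 1)*(-10*cos(w) - 17*cos(2*w) + 4*cos(3*w) - 1)*cos(w)/2)/((cos(w) + 1)^3*cos(w)^3)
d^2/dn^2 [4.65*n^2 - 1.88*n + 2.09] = 9.30000000000000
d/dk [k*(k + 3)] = 2*k + 3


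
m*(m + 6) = m^2 + 6*m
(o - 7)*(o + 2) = o^2 - 5*o - 14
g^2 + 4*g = g*(g + 4)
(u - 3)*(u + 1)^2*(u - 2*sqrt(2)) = u^4 - 2*sqrt(2)*u^3 - u^3 - 5*u^2 + 2*sqrt(2)*u^2 - 3*u + 10*sqrt(2)*u + 6*sqrt(2)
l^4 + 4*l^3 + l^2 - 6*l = l*(l - 1)*(l + 2)*(l + 3)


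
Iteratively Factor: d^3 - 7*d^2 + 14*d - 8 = (d - 4)*(d^2 - 3*d + 2) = (d - 4)*(d - 2)*(d - 1)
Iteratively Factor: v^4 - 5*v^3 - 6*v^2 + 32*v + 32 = (v - 4)*(v^3 - v^2 - 10*v - 8) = (v - 4)*(v + 2)*(v^2 - 3*v - 4) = (v - 4)^2*(v + 2)*(v + 1)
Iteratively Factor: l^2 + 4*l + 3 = (l + 1)*(l + 3)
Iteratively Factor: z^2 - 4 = (z - 2)*(z + 2)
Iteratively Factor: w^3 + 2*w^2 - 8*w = (w - 2)*(w^2 + 4*w) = (w - 2)*(w + 4)*(w)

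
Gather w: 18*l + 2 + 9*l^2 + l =9*l^2 + 19*l + 2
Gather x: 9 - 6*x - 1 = 8 - 6*x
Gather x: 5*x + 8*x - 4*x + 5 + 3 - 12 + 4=9*x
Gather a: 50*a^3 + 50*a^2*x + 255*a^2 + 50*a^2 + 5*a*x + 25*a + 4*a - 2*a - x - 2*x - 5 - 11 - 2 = 50*a^3 + a^2*(50*x + 305) + a*(5*x + 27) - 3*x - 18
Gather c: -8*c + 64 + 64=128 - 8*c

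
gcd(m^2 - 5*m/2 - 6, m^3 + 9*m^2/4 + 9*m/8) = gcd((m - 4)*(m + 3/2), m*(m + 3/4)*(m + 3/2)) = m + 3/2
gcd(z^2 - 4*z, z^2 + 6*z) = z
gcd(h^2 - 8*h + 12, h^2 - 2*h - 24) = h - 6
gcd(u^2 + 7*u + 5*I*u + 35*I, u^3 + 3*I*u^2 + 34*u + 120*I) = u + 5*I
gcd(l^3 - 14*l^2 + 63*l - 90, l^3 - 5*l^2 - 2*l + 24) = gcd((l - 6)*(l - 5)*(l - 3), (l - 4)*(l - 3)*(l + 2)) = l - 3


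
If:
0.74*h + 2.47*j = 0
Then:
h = -3.33783783783784*j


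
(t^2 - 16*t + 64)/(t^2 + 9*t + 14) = (t^2 - 16*t + 64)/(t^2 + 9*t + 14)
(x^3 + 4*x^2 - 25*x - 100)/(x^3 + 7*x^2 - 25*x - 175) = (x + 4)/(x + 7)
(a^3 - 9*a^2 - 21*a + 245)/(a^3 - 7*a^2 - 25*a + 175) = (a - 7)/(a - 5)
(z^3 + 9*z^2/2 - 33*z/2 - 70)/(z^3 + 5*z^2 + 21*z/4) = 2*(z^2 + z - 20)/(z*(2*z + 3))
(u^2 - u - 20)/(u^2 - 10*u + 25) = (u + 4)/(u - 5)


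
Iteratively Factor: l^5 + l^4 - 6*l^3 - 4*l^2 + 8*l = (l - 2)*(l^4 + 3*l^3 - 4*l) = (l - 2)*(l - 1)*(l^3 + 4*l^2 + 4*l) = l*(l - 2)*(l - 1)*(l^2 + 4*l + 4) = l*(l - 2)*(l - 1)*(l + 2)*(l + 2)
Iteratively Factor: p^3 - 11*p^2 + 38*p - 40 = (p - 2)*(p^2 - 9*p + 20) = (p - 4)*(p - 2)*(p - 5)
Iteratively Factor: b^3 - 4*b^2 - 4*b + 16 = (b - 2)*(b^2 - 2*b - 8) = (b - 2)*(b + 2)*(b - 4)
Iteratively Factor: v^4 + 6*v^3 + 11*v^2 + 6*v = (v + 2)*(v^3 + 4*v^2 + 3*v) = (v + 2)*(v + 3)*(v^2 + v) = (v + 1)*(v + 2)*(v + 3)*(v)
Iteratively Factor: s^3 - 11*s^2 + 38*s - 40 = (s - 5)*(s^2 - 6*s + 8) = (s - 5)*(s - 2)*(s - 4)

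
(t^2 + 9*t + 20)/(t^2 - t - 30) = (t + 4)/(t - 6)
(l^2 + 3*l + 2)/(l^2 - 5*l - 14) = (l + 1)/(l - 7)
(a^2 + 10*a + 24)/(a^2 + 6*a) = (a + 4)/a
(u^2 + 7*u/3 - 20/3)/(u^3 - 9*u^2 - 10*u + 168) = (u - 5/3)/(u^2 - 13*u + 42)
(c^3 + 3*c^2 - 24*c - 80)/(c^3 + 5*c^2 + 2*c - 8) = (c^2 - c - 20)/(c^2 + c - 2)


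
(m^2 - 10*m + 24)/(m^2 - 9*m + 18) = (m - 4)/(m - 3)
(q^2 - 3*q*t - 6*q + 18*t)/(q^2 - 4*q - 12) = (q - 3*t)/(q + 2)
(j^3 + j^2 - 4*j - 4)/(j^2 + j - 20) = (j^3 + j^2 - 4*j - 4)/(j^2 + j - 20)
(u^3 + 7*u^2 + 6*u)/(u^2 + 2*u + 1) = u*(u + 6)/(u + 1)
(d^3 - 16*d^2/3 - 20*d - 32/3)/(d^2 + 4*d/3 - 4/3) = (3*d^2 - 22*d - 16)/(3*d - 2)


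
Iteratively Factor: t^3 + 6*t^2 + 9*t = (t + 3)*(t^2 + 3*t) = (t + 3)^2*(t)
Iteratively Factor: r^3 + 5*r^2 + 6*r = (r + 3)*(r^2 + 2*r) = r*(r + 3)*(r + 2)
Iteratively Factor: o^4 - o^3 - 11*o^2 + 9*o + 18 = (o - 2)*(o^3 + o^2 - 9*o - 9) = (o - 3)*(o - 2)*(o^2 + 4*o + 3) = (o - 3)*(o - 2)*(o + 3)*(o + 1)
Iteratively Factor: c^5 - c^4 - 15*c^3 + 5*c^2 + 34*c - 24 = (c - 1)*(c^4 - 15*c^2 - 10*c + 24) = (c - 1)*(c + 2)*(c^3 - 2*c^2 - 11*c + 12) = (c - 4)*(c - 1)*(c + 2)*(c^2 + 2*c - 3) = (c - 4)*(c - 1)*(c + 2)*(c + 3)*(c - 1)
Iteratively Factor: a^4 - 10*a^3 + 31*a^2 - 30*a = (a)*(a^3 - 10*a^2 + 31*a - 30) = a*(a - 3)*(a^2 - 7*a + 10) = a*(a - 5)*(a - 3)*(a - 2)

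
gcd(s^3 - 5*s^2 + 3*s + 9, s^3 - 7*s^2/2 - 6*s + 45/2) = s^2 - 6*s + 9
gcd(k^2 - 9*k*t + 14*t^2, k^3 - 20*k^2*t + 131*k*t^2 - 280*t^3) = -k + 7*t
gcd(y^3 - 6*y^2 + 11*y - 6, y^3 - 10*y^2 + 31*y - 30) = y^2 - 5*y + 6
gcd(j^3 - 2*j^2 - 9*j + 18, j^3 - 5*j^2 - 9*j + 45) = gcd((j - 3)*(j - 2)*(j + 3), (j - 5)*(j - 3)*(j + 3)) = j^2 - 9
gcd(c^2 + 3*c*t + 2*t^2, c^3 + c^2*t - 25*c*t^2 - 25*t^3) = c + t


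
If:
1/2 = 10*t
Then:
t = 1/20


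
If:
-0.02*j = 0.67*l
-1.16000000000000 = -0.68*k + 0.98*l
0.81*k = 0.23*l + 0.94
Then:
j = 15.79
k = 1.03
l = -0.47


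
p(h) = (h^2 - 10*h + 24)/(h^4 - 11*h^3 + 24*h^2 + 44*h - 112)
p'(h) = (2*h - 10)/(h^4 - 11*h^3 + 24*h^2 + 44*h - 112) + (h^2 - 10*h + 24)*(-4*h^3 + 33*h^2 - 48*h - 44)/(h^4 - 11*h^3 + 24*h^2 + 44*h - 112)^2 = (-2*h^3 + 25*h^2 - 84*h + 4)/(h^6 - 14*h^5 + 41*h^4 + 112*h^3 - 376*h^2 - 224*h + 784)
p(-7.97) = 0.02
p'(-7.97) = 0.00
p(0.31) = -0.22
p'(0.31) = -0.03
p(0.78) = -0.25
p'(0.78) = -0.11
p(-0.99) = -0.29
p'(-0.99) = 0.20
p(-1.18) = -0.34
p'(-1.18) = 0.31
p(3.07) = 0.14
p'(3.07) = -0.17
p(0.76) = -0.25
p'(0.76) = -0.10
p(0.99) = -0.28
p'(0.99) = -0.17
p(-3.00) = 0.18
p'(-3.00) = 0.21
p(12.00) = 0.01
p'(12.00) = 0.00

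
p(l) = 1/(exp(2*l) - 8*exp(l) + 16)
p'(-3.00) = 0.00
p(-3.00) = 0.06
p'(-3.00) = 0.00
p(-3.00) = 0.06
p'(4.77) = -0.00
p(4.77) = 0.00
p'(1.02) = 3.00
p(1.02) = 0.66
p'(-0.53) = 0.03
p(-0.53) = 0.09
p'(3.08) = -0.01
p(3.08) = 0.00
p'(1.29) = 146.73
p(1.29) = 7.42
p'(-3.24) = 0.00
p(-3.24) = 0.06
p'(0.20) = 0.11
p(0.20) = 0.13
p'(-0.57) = 0.03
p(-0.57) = 0.08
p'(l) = (-2*exp(2*l) + 8*exp(l))/(exp(2*l) - 8*exp(l) + 16)^2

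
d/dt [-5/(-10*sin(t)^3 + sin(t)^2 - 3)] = 10*(1 - 15*sin(t))*sin(t)*cos(t)/(10*sin(t)^3 - sin(t)^2 + 3)^2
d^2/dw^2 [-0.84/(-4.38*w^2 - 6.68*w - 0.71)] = (-32.229792*w^2 - 49.154112*w + 0.84*(8.76*w + 6.68)*(17.52*w + 13.36) - 5.224464)/(4.38*w^2 + 6.68*w + 0.71)^3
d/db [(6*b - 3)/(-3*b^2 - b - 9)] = 3*(6*b^2 - 6*b - 19)/(9*b^4 + 6*b^3 + 55*b^2 + 18*b + 81)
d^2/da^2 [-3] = 0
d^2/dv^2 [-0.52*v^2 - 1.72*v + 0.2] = -1.04000000000000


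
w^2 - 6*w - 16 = (w - 8)*(w + 2)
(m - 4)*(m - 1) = m^2 - 5*m + 4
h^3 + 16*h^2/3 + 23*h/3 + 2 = (h + 1/3)*(h + 2)*(h + 3)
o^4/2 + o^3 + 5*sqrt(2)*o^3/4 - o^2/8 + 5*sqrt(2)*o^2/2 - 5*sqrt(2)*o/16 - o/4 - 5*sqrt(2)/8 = (o/2 + 1)*(o - 1/2)*(o + 1/2)*(o + 5*sqrt(2)/2)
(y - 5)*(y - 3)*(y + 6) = y^3 - 2*y^2 - 33*y + 90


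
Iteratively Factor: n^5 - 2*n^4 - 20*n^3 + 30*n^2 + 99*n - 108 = (n - 1)*(n^4 - n^3 - 21*n^2 + 9*n + 108) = (n - 3)*(n - 1)*(n^3 + 2*n^2 - 15*n - 36) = (n - 3)*(n - 1)*(n + 3)*(n^2 - n - 12) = (n - 3)*(n - 1)*(n + 3)^2*(n - 4)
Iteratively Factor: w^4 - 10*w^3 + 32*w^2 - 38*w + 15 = (w - 5)*(w^3 - 5*w^2 + 7*w - 3) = (w - 5)*(w - 1)*(w^2 - 4*w + 3) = (w - 5)*(w - 3)*(w - 1)*(w - 1)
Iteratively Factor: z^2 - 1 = (z + 1)*(z - 1)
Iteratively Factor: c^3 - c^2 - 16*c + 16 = (c + 4)*(c^2 - 5*c + 4) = (c - 1)*(c + 4)*(c - 4)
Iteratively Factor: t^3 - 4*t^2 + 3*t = (t)*(t^2 - 4*t + 3) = t*(t - 3)*(t - 1)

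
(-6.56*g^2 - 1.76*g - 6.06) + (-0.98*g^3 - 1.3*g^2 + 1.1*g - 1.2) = -0.98*g^3 - 7.86*g^2 - 0.66*g - 7.26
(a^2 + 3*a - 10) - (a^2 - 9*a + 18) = 12*a - 28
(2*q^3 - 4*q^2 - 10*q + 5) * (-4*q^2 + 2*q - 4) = -8*q^5 + 20*q^4 + 24*q^3 - 24*q^2 + 50*q - 20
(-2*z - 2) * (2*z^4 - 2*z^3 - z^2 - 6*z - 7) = -4*z^5 + 6*z^3 + 14*z^2 + 26*z + 14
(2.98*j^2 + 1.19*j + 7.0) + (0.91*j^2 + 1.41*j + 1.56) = 3.89*j^2 + 2.6*j + 8.56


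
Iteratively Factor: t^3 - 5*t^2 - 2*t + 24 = (t - 4)*(t^2 - t - 6) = (t - 4)*(t + 2)*(t - 3)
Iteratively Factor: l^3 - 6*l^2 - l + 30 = (l - 5)*(l^2 - l - 6) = (l - 5)*(l + 2)*(l - 3)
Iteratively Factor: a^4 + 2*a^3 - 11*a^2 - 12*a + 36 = (a - 2)*(a^3 + 4*a^2 - 3*a - 18) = (a - 2)^2*(a^2 + 6*a + 9) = (a - 2)^2*(a + 3)*(a + 3)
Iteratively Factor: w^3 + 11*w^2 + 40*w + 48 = (w + 4)*(w^2 + 7*w + 12) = (w + 4)^2*(w + 3)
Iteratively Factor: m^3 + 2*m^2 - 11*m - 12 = (m - 3)*(m^2 + 5*m + 4) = (m - 3)*(m + 1)*(m + 4)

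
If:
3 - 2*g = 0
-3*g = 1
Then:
No Solution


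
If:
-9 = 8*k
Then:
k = -9/8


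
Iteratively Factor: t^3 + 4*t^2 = (t)*(t^2 + 4*t) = t^2*(t + 4)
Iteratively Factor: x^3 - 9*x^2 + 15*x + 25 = (x - 5)*(x^2 - 4*x - 5) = (x - 5)^2*(x + 1)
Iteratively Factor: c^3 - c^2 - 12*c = (c + 3)*(c^2 - 4*c) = c*(c + 3)*(c - 4)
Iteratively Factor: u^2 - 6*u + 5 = (u - 5)*(u - 1)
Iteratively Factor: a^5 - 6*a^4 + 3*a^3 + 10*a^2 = (a - 5)*(a^4 - a^3 - 2*a^2) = (a - 5)*(a - 2)*(a^3 + a^2) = a*(a - 5)*(a - 2)*(a^2 + a) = a*(a - 5)*(a - 2)*(a + 1)*(a)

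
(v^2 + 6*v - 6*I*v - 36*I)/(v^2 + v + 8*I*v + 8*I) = (v^2 + 6*v*(1 - I) - 36*I)/(v^2 + v*(1 + 8*I) + 8*I)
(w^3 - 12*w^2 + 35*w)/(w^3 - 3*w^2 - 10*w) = (w - 7)/(w + 2)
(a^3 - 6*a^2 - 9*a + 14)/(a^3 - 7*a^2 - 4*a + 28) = (a - 1)/(a - 2)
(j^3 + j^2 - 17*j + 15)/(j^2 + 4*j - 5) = j - 3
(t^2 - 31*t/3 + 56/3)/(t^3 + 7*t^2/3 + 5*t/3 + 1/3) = (3*t^2 - 31*t + 56)/(3*t^3 + 7*t^2 + 5*t + 1)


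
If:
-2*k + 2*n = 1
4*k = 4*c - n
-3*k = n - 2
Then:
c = 19/32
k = 3/8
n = 7/8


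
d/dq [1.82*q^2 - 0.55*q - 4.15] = 3.64*q - 0.55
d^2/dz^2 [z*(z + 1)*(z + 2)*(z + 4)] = 12*z^2 + 42*z + 28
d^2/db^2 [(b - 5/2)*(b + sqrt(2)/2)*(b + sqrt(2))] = 6*b - 5 + 3*sqrt(2)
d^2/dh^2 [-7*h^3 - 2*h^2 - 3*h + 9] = -42*h - 4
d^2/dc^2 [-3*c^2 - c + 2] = -6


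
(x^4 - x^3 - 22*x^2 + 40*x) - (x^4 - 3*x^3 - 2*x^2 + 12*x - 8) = 2*x^3 - 20*x^2 + 28*x + 8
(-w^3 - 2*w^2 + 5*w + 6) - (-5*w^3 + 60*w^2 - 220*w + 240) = 4*w^3 - 62*w^2 + 225*w - 234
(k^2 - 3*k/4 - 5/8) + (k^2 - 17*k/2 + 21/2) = 2*k^2 - 37*k/4 + 79/8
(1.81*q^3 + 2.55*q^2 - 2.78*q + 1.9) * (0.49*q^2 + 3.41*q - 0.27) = 0.8869*q^5 + 7.4216*q^4 + 6.8446*q^3 - 9.2373*q^2 + 7.2296*q - 0.513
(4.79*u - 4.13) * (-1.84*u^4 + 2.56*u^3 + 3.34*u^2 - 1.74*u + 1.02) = -8.8136*u^5 + 19.8616*u^4 + 5.4258*u^3 - 22.1288*u^2 + 12.072*u - 4.2126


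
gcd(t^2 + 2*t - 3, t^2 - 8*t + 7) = t - 1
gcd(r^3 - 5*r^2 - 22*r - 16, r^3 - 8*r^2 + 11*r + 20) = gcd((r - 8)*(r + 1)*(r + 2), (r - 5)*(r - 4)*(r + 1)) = r + 1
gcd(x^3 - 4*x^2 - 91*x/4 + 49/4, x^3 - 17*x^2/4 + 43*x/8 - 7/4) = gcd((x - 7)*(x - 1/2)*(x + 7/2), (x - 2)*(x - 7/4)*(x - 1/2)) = x - 1/2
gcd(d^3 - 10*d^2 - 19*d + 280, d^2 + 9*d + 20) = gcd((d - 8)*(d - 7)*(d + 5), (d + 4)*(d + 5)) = d + 5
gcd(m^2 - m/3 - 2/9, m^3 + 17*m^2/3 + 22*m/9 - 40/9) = m - 2/3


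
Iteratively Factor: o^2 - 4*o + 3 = (o - 1)*(o - 3)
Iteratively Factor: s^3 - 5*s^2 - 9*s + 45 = (s - 5)*(s^2 - 9) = (s - 5)*(s - 3)*(s + 3)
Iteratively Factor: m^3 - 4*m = (m)*(m^2 - 4) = m*(m - 2)*(m + 2)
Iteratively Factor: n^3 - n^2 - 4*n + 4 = (n - 1)*(n^2 - 4) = (n - 2)*(n - 1)*(n + 2)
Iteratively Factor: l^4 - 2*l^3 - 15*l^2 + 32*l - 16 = (l + 4)*(l^3 - 6*l^2 + 9*l - 4) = (l - 4)*(l + 4)*(l^2 - 2*l + 1) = (l - 4)*(l - 1)*(l + 4)*(l - 1)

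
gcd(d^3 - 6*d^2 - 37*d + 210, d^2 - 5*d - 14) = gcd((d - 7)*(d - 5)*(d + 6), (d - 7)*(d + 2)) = d - 7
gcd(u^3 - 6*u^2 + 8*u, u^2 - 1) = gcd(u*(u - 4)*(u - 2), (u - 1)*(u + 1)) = 1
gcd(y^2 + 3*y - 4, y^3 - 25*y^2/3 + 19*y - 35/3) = y - 1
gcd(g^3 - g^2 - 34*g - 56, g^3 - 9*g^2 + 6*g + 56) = g^2 - 5*g - 14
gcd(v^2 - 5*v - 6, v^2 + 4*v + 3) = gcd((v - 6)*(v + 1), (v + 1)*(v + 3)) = v + 1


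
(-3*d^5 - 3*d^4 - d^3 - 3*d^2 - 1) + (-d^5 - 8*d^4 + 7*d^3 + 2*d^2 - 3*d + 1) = -4*d^5 - 11*d^4 + 6*d^3 - d^2 - 3*d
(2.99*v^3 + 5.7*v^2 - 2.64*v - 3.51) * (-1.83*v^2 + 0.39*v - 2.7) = -5.4717*v^5 - 9.2649*v^4 - 1.0188*v^3 - 9.9963*v^2 + 5.7591*v + 9.477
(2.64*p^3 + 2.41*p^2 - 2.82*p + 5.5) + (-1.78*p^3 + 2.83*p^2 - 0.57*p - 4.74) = 0.86*p^3 + 5.24*p^2 - 3.39*p + 0.76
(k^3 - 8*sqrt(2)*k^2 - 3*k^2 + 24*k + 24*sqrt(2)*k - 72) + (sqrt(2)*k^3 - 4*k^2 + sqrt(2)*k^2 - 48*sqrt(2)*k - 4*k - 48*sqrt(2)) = k^3 + sqrt(2)*k^3 - 7*sqrt(2)*k^2 - 7*k^2 - 24*sqrt(2)*k + 20*k - 72 - 48*sqrt(2)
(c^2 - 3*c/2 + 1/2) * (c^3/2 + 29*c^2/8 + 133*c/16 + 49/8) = c^5/2 + 23*c^4/8 + 25*c^3/8 - 145*c^2/32 - 161*c/32 + 49/16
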